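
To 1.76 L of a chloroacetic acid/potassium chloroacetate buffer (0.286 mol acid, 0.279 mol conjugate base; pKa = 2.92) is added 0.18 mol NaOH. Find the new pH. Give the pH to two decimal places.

OH- converts ClCH2COOH to ClCH2COO-: ClCH2COOH → 0.106 mol, ClCH2COO- → 0.459 mol.
pH = pKa + log([A⁻]/[HA]) = 2.92 + log(0.459/0.106) = 2.92 +0.637

pH = 3.56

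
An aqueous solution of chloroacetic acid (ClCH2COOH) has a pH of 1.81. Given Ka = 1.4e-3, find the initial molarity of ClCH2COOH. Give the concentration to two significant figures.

[H+] = 10^(-1.81) = 1.55 × 10^-2 M = x
Ka = x²/(C₀ − x) ⇒ C₀ = x + x²/Ka
C₀ = 1.55 × 10^-2 + (1.55 × 10^-2)²/(1.4 × 10^-3) = 1.87 × 10^-1 M

C₀ = 1.9 × 10^-1 M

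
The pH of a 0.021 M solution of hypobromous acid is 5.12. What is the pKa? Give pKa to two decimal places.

pKa = 8.56

[H+] = 10^(-5.12) = 7.59 × 10^-6 M
At equilibrium [HA] = 0.021 − 7.59 × 10^-6 = 2.10 × 10^-2 M
Ka = [H+][A-]/[HA] = (7.59 × 10^-6)² / 2.10 × 10^-2 = 2.74 × 10^-9
pKa = -log(2.74 × 10^-9) = 8.56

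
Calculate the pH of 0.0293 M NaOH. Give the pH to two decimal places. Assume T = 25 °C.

pH = 12.47

NaOH is a strong base; [OH-] = 0.0293 M.
pOH = -log(0.0293) = 1.53
pH = 14.00 - 1.53 = 12.47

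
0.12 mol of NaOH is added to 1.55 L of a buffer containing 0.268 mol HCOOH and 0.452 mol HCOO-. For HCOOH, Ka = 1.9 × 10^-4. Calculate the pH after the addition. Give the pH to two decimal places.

After neutralization: n(HCOOH) = 0.148 mol, n(HCOO-) = 0.572 mol.
pKa = −log(1.9 × 10^-4) = 3.721
pH = pKa + log(n_HCOO-/n_HCOOH) = 3.721 + log(0.572/0.148) = 3.721 + (+0.587)

pH = 4.31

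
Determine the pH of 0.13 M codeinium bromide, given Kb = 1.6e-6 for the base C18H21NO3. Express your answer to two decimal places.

C18H22NO3+ is the conjugate acid of the weak base C18H21NO3.
Ka = Kw/Kb = 1.0×10^-14 / 1.6 × 10^-6 = 6.25 × 10^-9
Let x = [H+] at equilibrium. Ka = x²/(0.13 − x).
Since Ka ≪ C₀, x ≈ √(Ka·C₀) = 2.85 × 10^-5 M.
pH = −log(2.85 × 10^-5) = 4.55

pH = 4.55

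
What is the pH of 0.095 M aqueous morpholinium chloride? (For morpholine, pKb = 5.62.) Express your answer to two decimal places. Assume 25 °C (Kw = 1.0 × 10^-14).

C4H8ONH2+ is the conjugate acid of the weak base C4H8ONH.
Kb = 10^(−5.62) = 2.40 × 10^-6
Ka = Kw/Kb = 1.0×10^-14 / 2.40 × 10^-6 = 4.17 × 10^-9
From the ICE table, Ka = [H+]²/(0.095 − [H+]) = 4.17 × 10^-9.
Assume [H+] ≪ 0.095: [H+] ≈ √(4.17 × 10^-9 × 0.095) = 1.99 × 10^-5 M
Check: 0.021% ionized — well under 5%, approximation valid.
pH = −log[H+] = −log(1.99 × 10^-5) = 4.70

pH = 4.70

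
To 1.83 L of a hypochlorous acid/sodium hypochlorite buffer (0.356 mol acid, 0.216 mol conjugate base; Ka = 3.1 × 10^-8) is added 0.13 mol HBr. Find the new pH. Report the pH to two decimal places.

pH = 6.76

Added H+ converts OCl- to HOCl: HOCl → 0.486 mol, OCl- → 0.086 mol.
pKa = −log(3.1 × 10^-8) = 7.509
Henderson–Hasselbalch with mole ratio 0.086/0.486: pH = 7.509 + (-0.752)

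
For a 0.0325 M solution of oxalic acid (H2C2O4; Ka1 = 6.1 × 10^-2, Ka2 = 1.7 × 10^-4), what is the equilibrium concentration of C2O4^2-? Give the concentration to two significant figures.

First ionization gives [H+] ≈ [HC2O4-] = 2.35 × 10^-2 M.
Second step: Ka2 = [H+][C2O4^2-]/[HC2O4-] ≈ [C2O4^2-] (since [H+] ≈ [HC2O4-]).
So [C2O4^2-] ≈ Ka2.

1.7 × 10^-4 M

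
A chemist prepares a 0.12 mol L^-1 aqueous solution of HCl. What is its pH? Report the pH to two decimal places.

pH = 0.92

HCl is a strong acid and dissociates completely, so [H+] = 0.12 M.
pH = -log(0.12) = 0.92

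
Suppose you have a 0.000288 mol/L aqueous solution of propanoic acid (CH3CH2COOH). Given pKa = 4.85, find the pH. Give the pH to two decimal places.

CH3CH2COOH ⇌ CH3CH2COO- + H+
Ka = 10^(−4.85) = 1.41 × 10^-5
From the ICE table, Ka = x²/(0.000288 − x) = 1.41 × 10^-5.
x is not negligible relative to C₀; solve x² + 1.41e-05·x − 4.06e-09 = 0.
x = [−1.41e-05 + √(1.41e-05² + 1.62e-08)]/2 = 5.71 × 10^-5 M
pH = −log(5.71 × 10^-5) = 4.24

pH = 4.24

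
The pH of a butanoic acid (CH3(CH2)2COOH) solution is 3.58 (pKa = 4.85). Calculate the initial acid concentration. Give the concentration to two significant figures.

C₀ = 5.2 × 10^-3 M

[H+] = 10^(-3.58) = 2.63 × 10^-4 M = x
Ka = 10^(−4.85) = 1.41 × 10^-5
Ka = x²/(C₀ − x) ⇒ C₀ = x + x²/Ka
C₀ = 2.63 × 10^-4 + (2.63 × 10^-4)²/(1.41 × 10^-5) = 5.17 × 10^-3 M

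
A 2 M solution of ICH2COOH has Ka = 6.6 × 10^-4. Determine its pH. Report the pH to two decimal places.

pH = 1.44

ICH2COOH ⇌ ICH2COO- + H+
From the ICE table, Ka = [H+]²/(2 − [H+]) = 6.6 × 10^-4.
Since Ka ≪ C₀, [H+] ≈ √(Ka·C₀) = 3.63 × 10^-2 M.
Check: 1.8% ionized — well under 5%, approximation valid.
pH = −log[H+] = −log(3.63 × 10^-2) = 1.44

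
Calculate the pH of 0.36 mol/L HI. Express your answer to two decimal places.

HI is a strong acid and dissociates completely, so [H+] = 0.36 M.
pH = -log(0.36) = 0.44

pH = 0.44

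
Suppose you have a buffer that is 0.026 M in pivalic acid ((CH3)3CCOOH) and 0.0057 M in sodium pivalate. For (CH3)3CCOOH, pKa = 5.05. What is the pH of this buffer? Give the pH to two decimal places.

Henderson–Hasselbalch: pH = pKa + log([(CH3)3CCOO-]/[(CH3)3CCOOH]) = 5.05 + log(0.0057/0.026)
pH = 5.05 + (-0.659) = 4.39

pH = 4.39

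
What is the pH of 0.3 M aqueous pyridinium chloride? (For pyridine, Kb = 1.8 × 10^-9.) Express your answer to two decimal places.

C5H5NH+ is the conjugate acid of the weak base C5H5N.
Ka = Kw/Kb = 1.0×10^-14 / 1.8 × 10^-9 = 5.56 × 10^-6
From the ICE table, Ka = [H+]²/(0.3 − [H+]) = 5.56 × 10^-6.
Since Ka ≪ C₀, [H+] ≈ √(Ka·C₀) = 1.29 × 10^-3 M.
pH = −log(1.29 × 10^-3) = 2.89

pH = 2.89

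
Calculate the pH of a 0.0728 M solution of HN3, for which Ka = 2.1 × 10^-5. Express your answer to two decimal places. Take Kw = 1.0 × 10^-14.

pH = 2.91

HN3 ⇌ N3- + H+
From the ICE table, Ka = [H+]²/(0.0728 − [H+]) = 2.1 × 10^-5.
Neglecting [H+] in the denominator: [H+] = √(2.1 × 10^-5 × 0.0728) = 1.24 × 10^-3 M
([H+]/C₀ = 1.7% < 5%, so the approximation holds.)
pH = −log(1.24 × 10^-3) = 2.91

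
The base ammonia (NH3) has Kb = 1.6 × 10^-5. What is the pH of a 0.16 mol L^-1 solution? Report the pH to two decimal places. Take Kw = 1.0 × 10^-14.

NH3 + H2O ⇌ NH4+ + OH-
Let x = [OH-] at equilibrium. Kb = x²/(0.16 − x).
Since Kb ≪ C₀, x ≈ √(Kb·C₀) = 1.60 × 10^-3 M.
Check: 1% ionized — well under 5%, approximation valid.
pOH = 2.80, so pH = 14.00 − pOH = 11.20

pH = 11.20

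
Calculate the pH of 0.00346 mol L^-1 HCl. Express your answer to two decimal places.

HCl is a strong acid and dissociates completely, so [H+] = 0.00346 M.
pH = -log(0.00346) = 2.46

pH = 2.46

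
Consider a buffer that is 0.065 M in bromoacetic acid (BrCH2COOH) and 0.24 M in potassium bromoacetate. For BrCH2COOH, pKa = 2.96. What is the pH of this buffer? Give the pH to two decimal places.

pH = 3.53

Henderson–Hasselbalch: pH = pKa + log([BrCH2COO-]/[BrCH2COOH]) = 2.96 + log(0.24/0.065)
pH = 2.96 + (+0.567) = 3.53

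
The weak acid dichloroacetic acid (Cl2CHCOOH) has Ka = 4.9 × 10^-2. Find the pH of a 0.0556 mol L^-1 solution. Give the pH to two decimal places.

pH = 1.48

Cl2CHCOOH ⇌ Cl2CHCOO- + H+
Let x = [H+] at equilibrium. Ka = x²/(0.0556 − x).
x is not negligible relative to C₀; solve x² + 0.049·x − 0.00272 = 0.
x = [−0.049 + √(0.049² + 0.0109)]/2 = 3.32 × 10^-2 M
pH = −log(3.32 × 10^-2) = 1.48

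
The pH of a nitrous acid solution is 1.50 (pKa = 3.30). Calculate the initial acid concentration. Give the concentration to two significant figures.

C₀ = 2.0 M

[H+] = 10^(-1.50) = 3.16 × 10^-2 M = x
Ka = 10^(−3.30) = 5.01 × 10^-4
Ka = x²/(C₀ − x) ⇒ C₀ = x + x²/Ka
C₀ = 3.16 × 10^-2 + (3.16 × 10^-2)²/(5.01 × 10^-4) = 2.02 M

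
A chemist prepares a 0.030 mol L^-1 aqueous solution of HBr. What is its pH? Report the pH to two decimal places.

HBr is a strong acid and dissociates completely, so [H+] = 0.030 M.
pH = -log(0.03) = 1.52

pH = 1.52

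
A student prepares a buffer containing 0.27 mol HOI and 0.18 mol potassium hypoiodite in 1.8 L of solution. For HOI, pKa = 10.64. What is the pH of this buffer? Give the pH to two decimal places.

Using pH = pKa + log([base]/[acid]) with [base]/[acid] = 0.18/0.27:
pH = 10.64 + (-0.176) = 10.46

pH = 10.46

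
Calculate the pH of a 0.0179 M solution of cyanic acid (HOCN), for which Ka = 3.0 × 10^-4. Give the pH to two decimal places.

pH = 2.66

HOCN ⇌ OCN- + H+
From the ICE table, Ka = [H+]²/(0.0179 − [H+]) = 3.0 × 10^-4.
[H+] is not negligible relative to C₀; solve [H+]² + 0.0003·[H+] − 5.37e-06 = 0.
[H+] = [−0.0003 + √(0.0003² + 2.15e-05)]/2 = 2.17 × 10^-3 M
pH = −log[H+] = −log(2.17 × 10^-3) = 2.66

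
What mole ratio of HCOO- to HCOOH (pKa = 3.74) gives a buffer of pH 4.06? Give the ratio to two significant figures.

ratio = 2.1

pH = pKa + log(r) ⇒ log(r) = 4.06 − 3.74 = +0.32
r = [HCOO-]/[HCOOH] = 10^(+0.32) = 2.09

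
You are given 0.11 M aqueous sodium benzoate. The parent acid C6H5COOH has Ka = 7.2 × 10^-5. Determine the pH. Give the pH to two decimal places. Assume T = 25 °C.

C6H5COO- is the conjugate base of the weak acid C6H5COOH.
Kb = Kw/Ka = 1.0×10^-14 / 7.2 × 10^-5 = 1.39 × 10^-10
Kb = [OH-]²/(0.11 − [OH-]) = 1.39 × 10^-10
Neglecting [OH-] in the denominator: [OH-] = √(1.39 × 10^-10 × 0.11) = 3.91 × 10^-6 M
Check: 0.0036% ionized — well under 5%, approximation valid.
pOH = 5.41, so pH = 14.00 − pOH = 8.59

pH = 8.59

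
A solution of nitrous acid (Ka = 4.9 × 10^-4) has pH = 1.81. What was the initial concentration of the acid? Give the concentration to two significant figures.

C₀ = 5.1 × 10^-1 M

[H+] = 10^(-1.81) = 1.55 × 10^-2 M = x
Ka = x²/(C₀ − x) ⇒ C₀ = x + x²/Ka
C₀ = 1.55 × 10^-2 + (1.55 × 10^-2)²/(4.9 × 10^-4) = 5.06 × 10^-1 M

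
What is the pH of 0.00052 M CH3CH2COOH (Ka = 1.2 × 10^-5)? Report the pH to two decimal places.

pH = 4.14

CH3CH2COOH ⇌ CH3CH2COO- + H+
From the ICE table, Ka = [H+]²/(0.00052 − [H+]) = 1.2 × 10^-5.
The 5% rule fails; solving [H+]² + Ka·[H+] − Ka·C₀ = 0 exactly:
[H+] = [−1.2e-05 + √(1.2e-05² + 2.5e-08)]/2 = 7.32 × 10^-5 M
pH = −log[H+] = −log(7.32 × 10^-5) = 4.14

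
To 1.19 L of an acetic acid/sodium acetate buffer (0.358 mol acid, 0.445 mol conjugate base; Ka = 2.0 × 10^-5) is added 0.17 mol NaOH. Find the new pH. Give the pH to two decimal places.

pH = 5.21

OH- converts CH3COOH to CH3COO-: CH3COOH → 0.188 mol, CH3COO- → 0.615 mol.
pKa = −log(2.0 × 10^-5) = 4.699
pH = pKa + log(n_CH3COO-/n_CH3COOH) = 4.699 + log(0.615/0.188) = 4.699 + (+0.515)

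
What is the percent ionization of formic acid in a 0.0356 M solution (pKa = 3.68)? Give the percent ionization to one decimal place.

7.4%

HCOOH ⇌ HCOO- + H+; let x = [H+] at equilibrium.
Ka = 10^(−3.68) = 2.09 × 10^-4
Solve x² + 0.000209x − 7.44e-06 = 0 → x = 2.63 × 10^-3 M
% ionization = x/C₀ × 100% = 2.63 × 10^-3/0.0356 × 100% = 7.4%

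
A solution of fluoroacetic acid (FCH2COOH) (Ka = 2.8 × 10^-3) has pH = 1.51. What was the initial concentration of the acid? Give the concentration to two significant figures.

C₀ = 3.7 × 10^-1 M

[H+] = 10^(-1.51) = 3.09 × 10^-2 M = x
Ka = x²/(C₀ − x) ⇒ C₀ = x + x²/Ka
C₀ = 3.09 × 10^-2 + (3.09 × 10^-2)²/(2.8 × 10^-3) = 3.72 × 10^-1 M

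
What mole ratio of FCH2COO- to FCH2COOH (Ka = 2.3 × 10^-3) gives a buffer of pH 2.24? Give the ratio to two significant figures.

pKa = -log(2.3 × 10^-3) = 2.638
pH = pKa + log(r) ⇒ log(r) = 2.24 − 2.638 = -0.398
r = [FCH2COO-]/[FCH2COOH] = 10^(-0.398) = 0.4

ratio = 0.40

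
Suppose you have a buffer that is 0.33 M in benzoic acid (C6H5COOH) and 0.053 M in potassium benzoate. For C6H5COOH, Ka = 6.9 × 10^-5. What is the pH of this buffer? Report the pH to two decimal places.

pKa = −log(6.9 × 10^-5) = 4.161
Using pH = pKa + log([base]/[acid]) with [base]/[acid] = 0.053/0.33:
pH = 4.161 + (-0.794) = 3.37

pH = 3.37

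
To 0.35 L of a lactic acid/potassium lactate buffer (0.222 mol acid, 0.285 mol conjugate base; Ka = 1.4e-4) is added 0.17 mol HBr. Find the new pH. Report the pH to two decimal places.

After neutralization: n(CH3CH(OH)COOH) = 0.392 mol, n(CH3CH(OH)COO-) = 0.115 mol.
pKa = −log(1.4 × 10^-4) = 3.854
pH = pKa + log([A⁻]/[HA]) = 3.854 + log(0.115/0.392) = 3.854 -0.533

pH = 3.32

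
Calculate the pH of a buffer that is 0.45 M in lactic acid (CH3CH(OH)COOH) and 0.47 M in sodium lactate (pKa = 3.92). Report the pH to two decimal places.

Using pH = pKa + log([base]/[acid]) with [base]/[acid] = 0.47/0.45:
pH = 3.92 + (+0.019) = 3.94

pH = 3.94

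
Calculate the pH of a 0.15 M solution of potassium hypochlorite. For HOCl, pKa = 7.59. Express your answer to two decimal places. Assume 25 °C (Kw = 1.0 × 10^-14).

OCl- is the conjugate base of the weak acid HOCl.
Ka = 10^(−7.59) = 2.57 × 10^-8
Kb = Kw/Ka = 1.0×10^-14 / 2.57 × 10^-8 = 3.89 × 10^-7
From the ICE table, Kb = [OH-]²/(0.15 − [OH-]) = 3.89 × 10^-7.
Assume [OH-] ≪ 0.15: [OH-] ≈ √(3.89 × 10^-7 × 0.15) = 2.42 × 10^-4 M
Check: 0.16% ionized — well under 5%, approximation valid.
pOH = 3.62, so pH = 14.00 − pOH = 10.38

pH = 10.38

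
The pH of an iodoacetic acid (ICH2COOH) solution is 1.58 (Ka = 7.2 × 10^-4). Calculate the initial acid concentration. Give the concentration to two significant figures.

C₀ = 9.9 × 10^-1 M

[H+] = 10^(-1.58) = 2.63 × 10^-2 M = x
Ka = x²/(C₀ − x) ⇒ C₀ = x + x²/Ka
C₀ = 2.63 × 10^-2 + (2.63 × 10^-2)²/(7.2 × 10^-4) = 9.87 × 10^-1 M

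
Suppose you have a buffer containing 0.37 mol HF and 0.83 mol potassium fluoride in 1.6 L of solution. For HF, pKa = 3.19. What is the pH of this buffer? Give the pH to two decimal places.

pH = 3.54

pH = pKa + log([A⁻]/[HA]) = 3.19 + log(0.83/0.37)
pH = 3.19 + (+0.351) = 3.54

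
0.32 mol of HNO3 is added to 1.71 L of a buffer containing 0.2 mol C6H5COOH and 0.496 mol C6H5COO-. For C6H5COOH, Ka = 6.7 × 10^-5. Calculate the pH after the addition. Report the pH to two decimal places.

Added H+ converts C6H5COO- to C6H5COOH: C6H5COOH → 0.52 mol, C6H5COO- → 0.176 mol.
pKa = −log(6.7 × 10^-5) = 4.174
pH = pKa + log([A⁻]/[HA]) = 4.174 + log(0.176/0.52) = 4.174 -0.470

pH = 3.70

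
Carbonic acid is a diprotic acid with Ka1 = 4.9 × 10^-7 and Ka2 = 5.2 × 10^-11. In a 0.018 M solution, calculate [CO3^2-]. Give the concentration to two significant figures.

5.2 × 10^-11 M

First ionization gives [H+] ≈ [HCO3-] = 9.39 × 10^-5 M.
Second step: Ka2 = [H+][CO3^2-]/[HCO3-] ≈ [CO3^2-] (since [H+] ≈ [HCO3-]).
So [CO3^2-] ≈ Ka2.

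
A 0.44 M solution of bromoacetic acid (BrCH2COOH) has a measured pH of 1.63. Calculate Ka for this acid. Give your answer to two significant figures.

Ka = 1.3 × 10^-3

[H+] = 10^(-1.63) = 2.34 × 10^-2 M
At equilibrium [HA] = 0.44 − 2.34 × 10^-2 = 4.17 × 10^-1 M
Ka = [H+][A-]/[HA] = (2.34 × 10^-2)² / 4.17 × 10^-1 = 1.3 × 10^-3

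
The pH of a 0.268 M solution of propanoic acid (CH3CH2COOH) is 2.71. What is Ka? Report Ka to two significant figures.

[H+] = 10^(-2.71) = 1.95 × 10^-3 M
At equilibrium [HA] = 0.268 − 1.95 × 10^-3 = 2.66 × 10^-1 M
Ka = [H+][A-]/[HA] = (1.95 × 10^-3)² / 2.66 × 10^-1 = 1.4 × 10^-5

Ka = 1.4 × 10^-5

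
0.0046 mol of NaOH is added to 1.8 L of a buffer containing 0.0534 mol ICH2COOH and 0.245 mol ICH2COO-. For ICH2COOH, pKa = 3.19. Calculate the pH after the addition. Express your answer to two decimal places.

After neutralization: n(ICH2COOH) = 0.0488 mol, n(ICH2COO-) = 0.25 mol.
pH = pKa + log(n_ICH2COO-/n_ICH2COOH) = 3.19 + log(0.25/0.0488) = 3.19 + (+0.710)

pH = 3.90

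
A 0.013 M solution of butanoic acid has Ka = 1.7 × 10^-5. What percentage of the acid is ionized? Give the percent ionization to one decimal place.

3.6%

CH3(CH2)2COOH ⇌ CH3(CH2)2COO- + H+; let x = [H+] at equilibrium.
x ≈ √(Ka·C₀) = √(1.7 × 10^-5 × 0.013) = 4.70 × 10^-4 M
Fraction ionized = 4.70 × 10^-4 / 0.013 = 0.0362 → 3.6%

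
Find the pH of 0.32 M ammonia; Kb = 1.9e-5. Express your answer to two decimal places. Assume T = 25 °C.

pH = 11.39

NH3 + H2O ⇌ NH4+ + OH-
Let x = [OH-] at equilibrium. Kb = x²/(0.32 − x).
Neglecting x in the denominator: x = √(1.9 × 10^-5 × 0.32) = 2.47 × 10^-3 M
pOH = 2.61, so pH = 14.00 − pOH = 11.39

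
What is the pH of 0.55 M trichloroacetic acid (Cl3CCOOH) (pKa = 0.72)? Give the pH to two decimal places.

pH = 0.62

Cl3CCOOH ⇌ Cl3CCOO- + H+
Ka = 10^(−0.72) = 1.91 × 10^-1
Ka = x²/(0.55 − x) = 1.91 × 10^-1
x is not negligible relative to C₀; solve x² + 0.191·x − 0.105 = 0.
x = (−Ka + √(Ka² + 4·Ka·C₀))/2 = 2.42 × 10^-1 M
pH = −log(2.42 × 10^-1) = 0.62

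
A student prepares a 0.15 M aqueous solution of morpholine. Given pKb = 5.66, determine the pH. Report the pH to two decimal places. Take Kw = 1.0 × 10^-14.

C4H8ONH + H2O ⇌ C4H8ONH2+ + OH-
Kb = 10^(−5.66) = 2.19 × 10^-6
Kb = x²/(0.15 − x) = 2.19 × 10^-6
Since Kb ≪ C₀, x ≈ √(Kb·C₀) = 5.73 × 10^-4 M.
Check: 0.38% ionized — well under 5%, approximation valid.
pOH = −log(5.73 × 10^-4) = 3.24; pH = 14.00 − 3.24 = 10.76

pH = 10.76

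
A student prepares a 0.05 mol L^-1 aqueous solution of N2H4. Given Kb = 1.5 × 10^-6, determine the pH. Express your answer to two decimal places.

N2H4 + H2O ⇌ N2H5+ + OH-
Kb = x²/(0.05 − x) = 1.5 × 10^-6
Assume x ≪ 0.05: x ≈ √(1.5 × 10^-6 × 0.05) = 2.74 × 10^-4 M
Check: 0.55% ionized — well under 5%, approximation valid.
pOH = 3.56, so pH = 14.00 − pOH = 10.44

pH = 10.44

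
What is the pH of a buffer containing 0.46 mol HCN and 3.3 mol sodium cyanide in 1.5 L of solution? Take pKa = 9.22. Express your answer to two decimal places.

Henderson–Hasselbalch: pH = pKa + log([CN-]/[HCN]) = 9.22 + log(3.3/0.46)
pH = 9.22 + (+0.856) = 10.08

pH = 10.08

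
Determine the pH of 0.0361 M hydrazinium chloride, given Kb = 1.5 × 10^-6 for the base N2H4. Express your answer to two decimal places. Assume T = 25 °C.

N2H5+ is the conjugate acid of the weak base N2H4.
Ka = Kw/Kb = 1.0×10^-14 / 1.5 × 10^-6 = 6.67 × 10^-9
Ka = [H+]²/(0.0361 − [H+]) = 6.67 × 10^-9
Assume [H+] ≪ 0.0361: [H+] ≈ √(6.67 × 10^-9 × 0.0361) = 1.55 × 10^-5 M
pH = −log[H+] = −log(1.55 × 10^-5) = 4.81

pH = 4.81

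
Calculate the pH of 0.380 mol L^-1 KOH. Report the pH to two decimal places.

pH = 13.58

KOH is a strong base; [OH-] = 0.38 M.
pOH = -log(0.38) = 0.42
pH = 14.00 - 0.42 = 13.58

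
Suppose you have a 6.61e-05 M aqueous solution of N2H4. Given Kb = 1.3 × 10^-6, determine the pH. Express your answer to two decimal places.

N2H4 + H2O ⇌ N2H5+ + OH-
Kb = [OH-]²/(6.61e-05 − [OH-]) = 1.3 × 10^-6
Here C₀/Kb ≈ 50.8, so the small-[OH-] approximation fails. Use the quadratic:
[OH-] = [−1.3e-06 + √(1.3e-06² + 3.44e-10)]/2 = 8.64 × 10^-6 M
pOH = −log(8.64 × 10^-6) = 5.06; pH = 14.00 − 5.06 = 8.94

pH = 8.94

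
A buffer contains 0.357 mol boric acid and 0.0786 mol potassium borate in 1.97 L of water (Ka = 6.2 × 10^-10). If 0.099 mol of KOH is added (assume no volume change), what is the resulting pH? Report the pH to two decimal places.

OH- converts B(OH)3 to B(OH)4-: B(OH)3 → 0.258 mol, B(OH)4- → 0.178 mol.
pKa = −log(6.2 × 10^-10) = 9.208
pH = pKa + log([A⁻]/[HA]) = 9.208 + log(0.178/0.258) = 9.208 -0.161

pH = 9.05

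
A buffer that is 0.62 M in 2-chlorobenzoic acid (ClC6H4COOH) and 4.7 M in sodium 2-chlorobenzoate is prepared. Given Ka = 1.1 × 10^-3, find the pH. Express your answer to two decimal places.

pKa = −log(1.1 × 10^-3) = 2.959
Using pH = pKa + log([base]/[acid]) with [base]/[acid] = 4.7/0.62:
pH = 2.959 + (+0.880) = 3.84

pH = 3.84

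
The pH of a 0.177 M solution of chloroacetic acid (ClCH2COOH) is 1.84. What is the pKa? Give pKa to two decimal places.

pKa = 2.89

[H+] = 10^(-1.84) = 1.45 × 10^-2 M
At equilibrium [HA] = 0.177 − 1.45 × 10^-2 = 1.62 × 10^-1 M
Ka = [H+][A-]/[HA] = (1.45 × 10^-2)² / 1.62 × 10^-1 = 1.30 × 10^-3
pKa = -log(1.30 × 10^-3) = 2.89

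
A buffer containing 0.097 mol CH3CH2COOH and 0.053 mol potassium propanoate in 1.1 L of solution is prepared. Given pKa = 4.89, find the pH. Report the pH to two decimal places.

Henderson–Hasselbalch: pH = pKa + log([CH3CH2COO-]/[CH3CH2COOH]) = 4.89 + log(0.053/0.097)
pH = 4.89 + (-0.262) = 4.63

pH = 4.63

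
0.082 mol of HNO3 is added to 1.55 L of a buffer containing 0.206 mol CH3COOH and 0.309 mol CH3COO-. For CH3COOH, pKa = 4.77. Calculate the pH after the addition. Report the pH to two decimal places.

Added H+ converts CH3COO- to CH3COOH: CH3COOH → 0.288 mol, CH3COO- → 0.227 mol.
Henderson–Hasselbalch with mole ratio 0.227/0.288: pH = 4.77 + (-0.103)

pH = 4.67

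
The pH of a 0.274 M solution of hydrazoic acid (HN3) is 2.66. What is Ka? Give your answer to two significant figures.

[H+] = 10^(-2.66) = 2.19 × 10^-3 M
At equilibrium [HA] = 0.274 − 2.19 × 10^-3 = 2.72 × 10^-1 M
Ka = [H+][A-]/[HA] = (2.19 × 10^-3)² / 2.72 × 10^-1 = 1.8 × 10^-5

Ka = 1.8 × 10^-5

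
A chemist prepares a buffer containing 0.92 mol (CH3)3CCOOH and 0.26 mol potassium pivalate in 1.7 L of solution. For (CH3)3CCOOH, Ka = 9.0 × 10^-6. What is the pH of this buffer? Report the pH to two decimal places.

pKa = −log(9.0 × 10^-6) = 5.046
pH = pKa + log([A⁻]/[HA]) = 5.046 + log(0.26/0.92)
pH = 5.046 + (-0.549) = 4.50

pH = 4.50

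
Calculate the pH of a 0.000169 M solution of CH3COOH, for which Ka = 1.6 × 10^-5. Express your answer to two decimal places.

pH = 4.35

CH3COOH ⇌ CH3COO- + H+
Let x = [H+] at equilibrium. Ka = x²/(0.000169 − x).
The 5% rule fails; solving x² + Ka·x − Ka·C₀ = 0 exactly:
x = (−Ka + √(Ka² + 4·Ka·C₀))/2 = 4.46 × 10^-5 M
pH = −log[H+] = −log(4.46 × 10^-5) = 4.35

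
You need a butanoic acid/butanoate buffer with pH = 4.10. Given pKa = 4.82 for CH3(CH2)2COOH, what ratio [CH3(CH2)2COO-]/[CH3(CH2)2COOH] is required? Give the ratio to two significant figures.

pH = pKa + log(r) ⇒ log(r) = 4.10 − 4.82 = -0.72
r = [CH3(CH2)2COO-]/[CH3(CH2)2COOH] = 10^(-0.72) = 0.191

ratio = 0.19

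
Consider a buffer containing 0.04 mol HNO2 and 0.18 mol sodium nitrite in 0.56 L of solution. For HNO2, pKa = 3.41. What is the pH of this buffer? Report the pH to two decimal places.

pH = pKa + log([A⁻]/[HA]) = 3.41 + log(0.18/0.04)
pH = 3.41 + (+0.653) = 4.06

pH = 4.06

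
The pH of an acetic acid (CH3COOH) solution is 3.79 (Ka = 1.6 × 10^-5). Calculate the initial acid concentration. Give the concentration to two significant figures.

C₀ = 1.8 × 10^-3 M

[H+] = 10^(-3.79) = 1.62 × 10^-4 M = x
Ka = x²/(C₀ − x) ⇒ C₀ = x + x²/Ka
C₀ = 1.62 × 10^-4 + (1.62 × 10^-4)²/(1.6 × 10^-5) = 1.80 × 10^-3 M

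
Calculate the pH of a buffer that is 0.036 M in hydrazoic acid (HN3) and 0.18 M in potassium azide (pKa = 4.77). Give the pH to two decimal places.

pH = pKa + log([A⁻]/[HA]) = 4.77 + log(0.18/0.036)
pH = 4.77 + (+0.699) = 5.47

pH = 5.47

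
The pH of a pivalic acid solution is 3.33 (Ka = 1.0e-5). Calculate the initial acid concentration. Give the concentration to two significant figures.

[H+] = 10^(-3.33) = 4.68 × 10^-4 M = x
Ka = x²/(C₀ − x) ⇒ C₀ = x + x²/Ka
C₀ = 4.68 × 10^-4 + (4.68 × 10^-4)²/(1.0 × 10^-5) = 2.24 × 10^-2 M

C₀ = 2.2 × 10^-2 M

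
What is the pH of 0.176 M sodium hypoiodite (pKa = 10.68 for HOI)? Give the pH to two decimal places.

OI- is the conjugate base of the weak acid HOI.
Ka = 10^(−10.68) = 2.09 × 10^-11
Kb = Kw/Ka = 1.0×10^-14 / 2.09 × 10^-11 = 4.78 × 10^-4
From the ICE table, Kb = [OH-]²/(0.176 − [OH-]) = 4.78 × 10^-4.
Here C₀/Kb ≈ 368, so the small-[OH-] approximation fails. Use the quadratic:
[OH-] = (−Kb + √(Kb² + 4·Kb·C₀))/2 = 8.94 × 10^-3 M
pOH = 2.05, so pH = 14.00 − pOH = 11.95

pH = 11.95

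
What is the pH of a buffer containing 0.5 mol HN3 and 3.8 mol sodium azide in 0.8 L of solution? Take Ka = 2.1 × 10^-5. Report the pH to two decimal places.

pKa = −log(2.1 × 10^-5) = 4.678
Henderson–Hasselbalch: pH = pKa + log([N3-]/[HN3]) = 4.678 + log(3.8/0.5)
pH = 4.678 + (+0.881) = 5.56

pH = 5.56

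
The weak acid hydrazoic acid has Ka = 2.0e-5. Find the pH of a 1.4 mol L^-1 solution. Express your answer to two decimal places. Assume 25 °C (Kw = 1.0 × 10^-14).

pH = 2.28

HN3 ⇌ N3- + H+
From the ICE table, Ka = x²/(1.4 − x) = 2.0 × 10^-5.
Since Ka ≪ C₀, x ≈ √(Ka·C₀) = 5.29 × 10^-3 M.
Check: 0.38% ionized — well under 5%, approximation valid.
pH = −log[H+] = −log(5.29 × 10^-3) = 2.28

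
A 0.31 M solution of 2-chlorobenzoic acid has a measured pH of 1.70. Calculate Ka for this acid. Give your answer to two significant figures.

Ka = 1.4 × 10^-3

[H+] = 10^(-1.70) = 2.00 × 10^-2 M
At equilibrium [HA] = 0.31 − 2.00 × 10^-2 = 2.90 × 10^-1 M
Ka = [H+][A-]/[HA] = (2.00 × 10^-2)² / 2.90 × 10^-1 = 1.4 × 10^-3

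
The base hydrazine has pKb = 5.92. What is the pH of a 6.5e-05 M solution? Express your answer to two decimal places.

pH = 8.92

N2H4 + H2O ⇌ N2H5+ + OH-
Kb = 10^(−5.92) = 1.20 × 10^-6
Let x = [OH-] at equilibrium. Kb = x²/(6.5e-05 − x).
x is not negligible relative to C₀; solve x² + 1.2e-06·x − 7.8e-11 = 0.
x = (−Kb + √(Kb² + 4·Kb·C₀))/2 = 8.25 × 10^-6 M
pOH = −log(8.25 × 10^-6) = 5.08; pH = 14.00 − 5.08 = 8.92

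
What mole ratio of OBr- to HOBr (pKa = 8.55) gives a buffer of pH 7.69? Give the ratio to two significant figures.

pH = pKa + log(r) ⇒ log(r) = 7.69 − 8.55 = -0.86
r = [OBr-]/[HOBr] = 10^(-0.86) = 0.138

ratio = 0.14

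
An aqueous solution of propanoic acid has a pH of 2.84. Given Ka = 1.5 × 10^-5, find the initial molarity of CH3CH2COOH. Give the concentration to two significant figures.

C₀ = 1.4 × 10^-1 M

[H+] = 10^(-2.84) = 1.45 × 10^-3 M = x
Ka = x²/(C₀ − x) ⇒ C₀ = x + x²/Ka
C₀ = 1.45 × 10^-3 + (1.45 × 10^-3)²/(1.5 × 10^-5) = 1.42 × 10^-1 M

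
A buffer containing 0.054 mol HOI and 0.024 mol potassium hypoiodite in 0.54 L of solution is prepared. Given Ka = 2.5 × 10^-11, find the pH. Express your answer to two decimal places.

pKa = −log(2.5 × 10^-11) = 10.602
Henderson–Hasselbalch: pH = pKa + log([OI-]/[HOI]) = 10.602 + log(0.024/0.054)
pH = 10.602 + (-0.352) = 10.25

pH = 10.25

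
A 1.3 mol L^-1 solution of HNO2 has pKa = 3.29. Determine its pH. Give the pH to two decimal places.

pH = 1.59

HNO2 ⇌ NO2- + H+
Ka = 10^(−3.29) = 5.13 × 10^-4
Ka = [H+]²/(1.3 − [H+]) = 5.13 × 10^-4
Since Ka ≪ C₀, [H+] ≈ √(Ka·C₀) = 2.58 × 10^-2 M.
Check: 2% ionized — well under 5%, approximation valid.
pH = −log(2.58 × 10^-2) = 1.59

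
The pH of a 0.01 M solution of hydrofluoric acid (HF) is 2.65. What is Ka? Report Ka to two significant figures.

Ka = 6.5 × 10^-4

[H+] = 10^(-2.65) = 2.24 × 10^-3 M
At equilibrium [HA] = 0.01 − 2.24 × 10^-3 = 7.76 × 10^-3 M
Ka = [H+][A-]/[HA] = (2.24 × 10^-3)² / 7.76 × 10^-3 = 6.5 × 10^-4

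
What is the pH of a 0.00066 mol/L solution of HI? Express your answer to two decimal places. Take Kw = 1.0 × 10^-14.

pH = 3.18

HI is a strong acid and dissociates completely, so [H+] = 0.00066 M.
pH = -log(0.00066) = 3.18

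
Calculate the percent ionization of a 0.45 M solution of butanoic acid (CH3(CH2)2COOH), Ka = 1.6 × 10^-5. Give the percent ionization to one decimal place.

0.6%

CH3(CH2)2COOH ⇌ CH3(CH2)2COO- + H+; let x = [H+] at equilibrium.
x ≈ √(Ka·C₀) = √(1.6 × 10^-5 × 0.45) = 2.68 × 10^-3 M
% ionization = x/C₀ × 100% = 2.68 × 10^-3/0.45 × 100% = 0.6%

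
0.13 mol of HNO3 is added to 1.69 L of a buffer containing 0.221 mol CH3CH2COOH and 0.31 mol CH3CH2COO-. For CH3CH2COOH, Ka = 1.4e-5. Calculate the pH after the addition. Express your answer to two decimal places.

Added H+ converts CH3CH2COO- to CH3CH2COOH: CH3CH2COOH → 0.351 mol, CH3CH2COO- → 0.18 mol.
pKa = −log(1.4 × 10^-5) = 4.854
pH = pKa + log(n_CH3CH2COO-/n_CH3CH2COOH) = 4.854 + log(0.18/0.351) = 4.854 + (-0.290)

pH = 4.56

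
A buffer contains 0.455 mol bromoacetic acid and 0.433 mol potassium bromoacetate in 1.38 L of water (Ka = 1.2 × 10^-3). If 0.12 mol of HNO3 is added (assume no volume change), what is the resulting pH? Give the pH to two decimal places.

pH = 2.66

Added H+ converts BrCH2COO- to BrCH2COOH: BrCH2COOH → 0.575 mol, BrCH2COO- → 0.313 mol.
pKa = −log(1.2 × 10^-3) = 2.921
Henderson–Hasselbalch with mole ratio 0.313/0.575: pH = 2.921 + (-0.264)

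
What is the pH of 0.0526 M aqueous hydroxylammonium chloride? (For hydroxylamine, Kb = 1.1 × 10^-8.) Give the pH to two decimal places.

NH3OH+ is the conjugate acid of the weak base NH2OH.
Ka = Kw/Kb = 1.0×10^-14 / 1.1 × 10^-8 = 9.09 × 10^-7
From the ICE table, Ka = x²/(0.0526 − x) = 9.09 × 10^-7.
Since Ka ≪ C₀, x ≈ √(Ka·C₀) = 2.19 × 10^-4 M.
pH = −log[H+] = −log(2.19 × 10^-4) = 3.66

pH = 3.66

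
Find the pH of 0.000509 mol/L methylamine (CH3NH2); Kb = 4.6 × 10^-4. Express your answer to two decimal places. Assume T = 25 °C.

CH3NH2 + H2O ⇌ CH3NH3+ + OH-
Kb = [OH-]²/(0.000509 − [OH-]) = 4.6 × 10^-4
Here C₀/Kb ≈ 1.11, so the small-[OH-] approximation fails. Use the quadratic:
[OH-] = (−Kb + √(Kb² + 4·Kb·C₀))/2 = 3.06 × 10^-4 M
pOH = 3.51, so pH = 14.00 − pOH = 10.49

pH = 10.49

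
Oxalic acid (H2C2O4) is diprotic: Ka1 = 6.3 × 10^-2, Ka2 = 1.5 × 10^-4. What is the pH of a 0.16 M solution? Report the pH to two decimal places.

Ka1 ≫ Ka2, so treat the first dissociation as the only significant source of H+.
Ka1 = x²/(0.16 − x) = 6.3 × 10^-2
Solving the quadratic: x = (−Ka1 + √(Ka1² + 4·Ka1·C₀))/2 = 7.37 × 10^-2 M
pH = −log(7.37 × 10^-2) = 1.13

pH = 1.13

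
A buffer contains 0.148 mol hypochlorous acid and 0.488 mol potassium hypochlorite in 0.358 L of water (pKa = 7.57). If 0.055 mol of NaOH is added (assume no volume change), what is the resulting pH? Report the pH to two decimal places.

pH = 8.34

After neutralization: n(HOCl) = 0.093 mol, n(OCl-) = 0.543 mol.
pH = pKa + log(n_OCl-/n_HOCl) = 7.57 + log(0.543/0.093) = 7.57 + (+0.766)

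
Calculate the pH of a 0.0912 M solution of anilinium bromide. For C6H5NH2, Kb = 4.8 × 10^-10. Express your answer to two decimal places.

C6H5NH3+ is the conjugate acid of the weak base C6H5NH2.
Ka = Kw/Kb = 1.0×10^-14 / 4.8 × 10^-10 = 2.08 × 10^-5
From the ICE table, Ka = x²/(0.0912 − x) = 2.08 × 10^-5.
Since Ka ≪ C₀, x ≈ √(Ka·C₀) = 1.38 × 10^-3 M.
(x/C₀ = 1.5% < 5%, so the approximation holds.)
pH = −log(1.38 × 10^-3) = 2.86

pH = 2.86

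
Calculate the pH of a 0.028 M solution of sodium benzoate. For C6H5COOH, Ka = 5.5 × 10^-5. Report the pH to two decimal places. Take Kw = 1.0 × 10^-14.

pH = 8.35

C6H5COO- is the conjugate base of the weak acid C6H5COOH.
Kb = Kw/Ka = 1.0×10^-14 / 5.5 × 10^-5 = 1.82 × 10^-10
Kb = x²/(0.028 − x) = 1.82 × 10^-10
Assume x ≪ 0.028: x ≈ √(1.82 × 10^-10 × 0.028) = 2.26 × 10^-6 M
(x/C₀ = 0.0081% < 5%, so the approximation holds.)
pOH = −log(2.26 × 10^-6) = 5.65; pH = 14.00 − 5.65 = 8.35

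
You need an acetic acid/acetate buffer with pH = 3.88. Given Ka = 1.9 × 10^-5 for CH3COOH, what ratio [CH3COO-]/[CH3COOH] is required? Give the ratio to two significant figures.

ratio = 0.14

pKa = -log(1.9 × 10^-5) = 4.721
pH = pKa + log(r) ⇒ log(r) = 3.88 − 4.721 = -0.841
r = [CH3COO-]/[CH3COOH] = 10^(-0.841) = 0.144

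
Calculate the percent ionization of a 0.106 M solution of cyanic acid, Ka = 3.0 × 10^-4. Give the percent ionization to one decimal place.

5.2%

HOCN ⇌ OCN- + H+; let x = [H+] at equilibrium.
Ka = x²/(C₀ − x); solving the quadratic gives x = 5.49 × 10^-3 M.
% ionization = x/C₀ × 100% = 5.49 × 10^-3/0.106 × 100% = 5.2%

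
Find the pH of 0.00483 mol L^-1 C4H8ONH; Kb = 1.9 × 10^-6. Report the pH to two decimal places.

C4H8ONH + H2O ⇌ C4H8ONH2+ + OH-
From the ICE table, Kb = x²/(0.00483 − x) = 1.9 × 10^-6.
Assume x ≪ 0.00483: x ≈ √(1.9 × 10^-6 × 0.00483) = 9.58 × 10^-5 M
pOH = 4.02, so pH = 14.00 − pOH = 9.98

pH = 9.98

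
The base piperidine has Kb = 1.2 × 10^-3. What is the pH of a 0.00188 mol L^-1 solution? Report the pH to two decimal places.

C5H10NH + H2O ⇌ C5H10NH2+ + OH-
Kb = x²/(0.00188 − x) = 1.2 × 10^-3
Here C₀/Kb ≈ 1.57, so the small-x approximation fails. Use the quadratic:
x = (−Kb + √(Kb² + 4·Kb·C₀))/2 = 1.02 × 10^-3 M
pOH = 2.99, so pH = 14.00 − pOH = 11.01

pH = 11.01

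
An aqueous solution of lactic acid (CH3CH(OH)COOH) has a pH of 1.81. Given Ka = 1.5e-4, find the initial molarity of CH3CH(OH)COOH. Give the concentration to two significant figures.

[H+] = 10^(-1.81) = 1.55 × 10^-2 M = x
Ka = x²/(C₀ − x) ⇒ C₀ = x + x²/Ka
C₀ = 1.55 × 10^-2 + (1.55 × 10^-2)²/(1.5 × 10^-4) = 1.62 M

C₀ = 1.6 M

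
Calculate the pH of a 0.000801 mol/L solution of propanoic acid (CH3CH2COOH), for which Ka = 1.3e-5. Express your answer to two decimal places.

pH = 4.02

CH3CH2COOH ⇌ CH3CH2COO- + H+
From the ICE table, Ka = [H+]²/(0.000801 − [H+]) = 1.3 × 10^-5.
The 5% rule fails; solving [H+]² + Ka·[H+] − Ka·C₀ = 0 exactly:
[H+] = [−1.3e-05 + √(1.3e-05² + 4.17e-08)]/2 = 9.58 × 10^-5 M
pH = −log(9.58 × 10^-5) = 4.02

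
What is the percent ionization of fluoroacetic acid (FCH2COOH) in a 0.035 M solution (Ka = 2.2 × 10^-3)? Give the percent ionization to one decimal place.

22.1%

FCH2COOH ⇌ FCH2COO- + H+; let x = [H+] at equilibrium.
Ka = x²/(C₀ − x); solving the quadratic gives x = 7.74 × 10^-3 M.
% ionization = x/C₀ × 100% = 7.74 × 10^-3/0.035 × 100% = 22.1%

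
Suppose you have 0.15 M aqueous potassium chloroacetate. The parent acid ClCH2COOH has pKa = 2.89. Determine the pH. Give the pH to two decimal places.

pH = 8.03

ClCH2COO- is the conjugate base of the weak acid ClCH2COOH.
Ka = 10^(−2.89) = 1.29 × 10^-3
Kb = Kw/Ka = 1.0×10^-14 / 1.29 × 10^-3 = 7.75 × 10^-12
From the ICE table, Kb = [OH-]²/(0.15 − [OH-]) = 7.75 × 10^-12.
Assume [OH-] ≪ 0.15: [OH-] ≈ √(7.75 × 10^-12 × 0.15) = 1.08 × 10^-6 M
Check: 0.00072% ionized — well under 5%, approximation valid.
pOH = 5.97, so pH = 14.00 − pOH = 8.03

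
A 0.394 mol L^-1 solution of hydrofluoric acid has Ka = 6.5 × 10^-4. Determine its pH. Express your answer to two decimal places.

pH = 1.80

HF ⇌ F- + H+
From the ICE table, Ka = x²/(0.394 − x) = 6.5 × 10^-4.
Neglecting x in the denominator: x = √(6.5 × 10^-4 × 0.394) = 1.60 × 10^-2 M
pH = −log(1.60 × 10^-2) = 1.80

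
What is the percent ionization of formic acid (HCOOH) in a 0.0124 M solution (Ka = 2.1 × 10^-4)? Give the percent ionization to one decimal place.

12.2%

HCOOH ⇌ HCOO- + H+; let x = [H+] at equilibrium.
Ka = x²/(C₀ − x); solving the quadratic gives x = 1.51 × 10^-3 M.
Fraction ionized = 1.51 × 10^-3 / 0.0124 = 0.1218 → 12.2%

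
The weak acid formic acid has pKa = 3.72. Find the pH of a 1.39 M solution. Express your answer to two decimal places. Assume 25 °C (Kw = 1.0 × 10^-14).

pH = 1.79

HCOOH ⇌ HCOO- + H+
Ka = 10^(−3.72) = 1.91 × 10^-4
Ka = [H+]²/(1.39 − [H+]) = 1.91 × 10^-4
Neglecting [H+] in the denominator: [H+] = √(1.91 × 10^-4 × 1.39) = 1.63 × 10^-2 M
pH = −log[H+] = −log(1.63 × 10^-2) = 1.79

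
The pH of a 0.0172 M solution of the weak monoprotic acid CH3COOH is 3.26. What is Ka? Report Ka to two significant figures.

Ka = 1.8 × 10^-5

[H+] = 10^(-3.26) = 5.50 × 10^-4 M
At equilibrium [HA] = 0.0172 − 5.50 × 10^-4 = 1.67 × 10^-2 M
Ka = [H+][A-]/[HA] = (5.50 × 10^-4)² / 1.67 × 10^-2 = 1.8 × 10^-5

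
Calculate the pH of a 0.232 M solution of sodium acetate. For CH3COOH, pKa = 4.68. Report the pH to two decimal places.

CH3COO- is the conjugate base of the weak acid CH3COOH.
Ka = 10^(−4.68) = 2.09 × 10^-5
Kb = Kw/Ka = 1.0×10^-14 / 2.09 × 10^-5 = 4.78 × 10^-10
Kb = [OH-]²/(0.232 − [OH-]) = 4.78 × 10^-10
Assume [OH-] ≪ 0.232: [OH-] ≈ √(4.78 × 10^-10 × 0.232) = 1.05 × 10^-5 M
pOH = −log(1.05 × 10^-5) = 4.98; pH = 14.00 − 4.98 = 9.02

pH = 9.02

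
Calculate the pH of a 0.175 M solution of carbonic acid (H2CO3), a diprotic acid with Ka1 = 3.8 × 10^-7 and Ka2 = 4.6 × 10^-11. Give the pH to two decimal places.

Ka1 ≫ Ka2, so treat the first dissociation as the only significant source of H+.
Ka1 = x²/(0.175 − x) = 3.8 × 10^-7
x ≈ √(3.8 × 10^-7 × 0.175) = 2.58 × 10^-4 M
pH = −log(2.58 × 10^-4) = 3.59

pH = 3.59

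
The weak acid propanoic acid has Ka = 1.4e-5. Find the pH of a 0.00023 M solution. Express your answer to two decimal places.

pH = 4.30

CH3CH2COOH ⇌ CH3CH2COO- + H+
From the ICE table, Ka = [H+]²/(0.00023 − [H+]) = 1.4 × 10^-5.
Here C₀/Ka ≈ 16.4, so the small-[H+] approximation fails. Use the quadratic:
[H+] = (−Ka + √(Ka² + 4·Ka·C₀))/2 = 5.02 × 10^-5 M
pH = −log(5.02 × 10^-5) = 4.30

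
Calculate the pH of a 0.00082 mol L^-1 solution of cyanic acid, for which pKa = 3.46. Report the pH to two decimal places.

pH = 3.41

HOCN ⇌ OCN- + H+
Ka = 10^(−3.46) = 3.47 × 10^-4
Ka = [H+]²/(0.00082 − [H+]) = 3.47 × 10^-4
[H+] is not negligible relative to C₀; solve [H+]² + 0.000347·[H+] − 2.85e-07 = 0.
[H+] = [−0.000347 + √(0.000347² + 1.14e-06)]/2 = 3.87 × 10^-4 M
pH = −log(3.87 × 10^-4) = 3.41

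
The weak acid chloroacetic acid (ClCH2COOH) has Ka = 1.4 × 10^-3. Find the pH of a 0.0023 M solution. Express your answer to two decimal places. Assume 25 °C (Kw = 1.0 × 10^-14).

ClCH2COOH ⇌ ClCH2COO- + H+
Ka = [H+]²/(0.0023 − [H+]) = 1.4 × 10^-3
[H+] is not negligible relative to C₀; solve [H+]² + 0.0014·[H+] − 3.22e-06 = 0.
[H+] = [−0.0014 + √(0.0014² + 1.29e-05)]/2 = 1.23 × 10^-3 M
pH = −log[H+] = −log(1.23 × 10^-3) = 2.91

pH = 2.91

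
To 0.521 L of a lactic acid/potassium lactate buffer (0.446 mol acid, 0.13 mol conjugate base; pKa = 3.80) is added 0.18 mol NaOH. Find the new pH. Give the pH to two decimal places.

OH- converts CH3CH(OH)COOH to CH3CH(OH)COO-: CH3CH(OH)COOH → 0.266 mol, CH3CH(OH)COO- → 0.31 mol.
pH = pKa + log(n_CH3CH(OH)COO-/n_CH3CH(OH)COOH) = 3.80 + log(0.31/0.266) = 3.80 + (+0.066)

pH = 3.87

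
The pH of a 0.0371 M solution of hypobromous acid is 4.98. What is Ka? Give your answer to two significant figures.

[H+] = 10^(-4.98) = 1.05 × 10^-5 M
At equilibrium [HA] = 0.0371 − 1.05 × 10^-5 = 3.71 × 10^-2 M
Ka = [H+][A-]/[HA] = (1.05 × 10^-5)² / 3.71 × 10^-2 = 3.0 × 10^-9

Ka = 3.0 × 10^-9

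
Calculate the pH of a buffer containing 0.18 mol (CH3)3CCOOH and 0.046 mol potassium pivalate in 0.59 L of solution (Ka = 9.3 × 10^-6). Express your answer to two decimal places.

pKa = −log(9.3 × 10^-6) = 5.032
Henderson–Hasselbalch: pH = pKa + log([(CH3)3CCOO-]/[(CH3)3CCOOH]) = 5.032 + log(0.046/0.18)
pH = 5.032 + (-0.593) = 4.44

pH = 4.44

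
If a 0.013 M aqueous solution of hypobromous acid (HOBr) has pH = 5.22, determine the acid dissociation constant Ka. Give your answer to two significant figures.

[H+] = 10^(-5.22) = 6.03 × 10^-6 M
At equilibrium [HA] = 0.013 − 6.03 × 10^-6 = 1.30 × 10^-2 M
Ka = [H+][A-]/[HA] = (6.03 × 10^-6)² / 1.30 × 10^-2 = 2.8 × 10^-9

Ka = 2.8 × 10^-9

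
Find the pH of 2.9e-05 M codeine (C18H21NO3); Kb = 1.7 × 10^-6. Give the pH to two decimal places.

pH = 8.79

C18H21NO3 + H2O ⇌ C18H22NO3+ + OH-
Kb = [OH-]²/(2.9e-05 − [OH-]) = 1.7 × 10^-6
Here C₀/Kb ≈ 17.1, so the small-[OH-] approximation fails. Use the quadratic:
[OH-] = (−Kb + √(Kb² + 4·Kb·C₀))/2 = 6.22 × 10^-6 M
pOH = −log(6.22 × 10^-6) = 5.21; pH = 14.00 − 5.21 = 8.79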